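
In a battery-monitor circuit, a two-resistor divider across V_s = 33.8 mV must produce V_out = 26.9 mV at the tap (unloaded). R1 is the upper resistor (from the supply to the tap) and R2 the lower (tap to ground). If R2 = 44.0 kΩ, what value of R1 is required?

Required fraction k = V_out/V_s = 0.7959.
Rearranging, R1 = R2·(1−k)/k = 44.0 × 0.2565 = 11.29 kΩ.

R1 ≈ 11.3 kΩ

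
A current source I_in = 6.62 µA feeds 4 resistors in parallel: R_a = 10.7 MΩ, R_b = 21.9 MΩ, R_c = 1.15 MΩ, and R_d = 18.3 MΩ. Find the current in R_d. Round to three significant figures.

I ≈ 0.340 µA

Total conductance ΣG = 1/10.7 + 1/21.9 + 1/1.15 + 1/18.3 = 1.063 (units of 1/MΩ).
By the current-divider rule, I = I_in · G_k/ΣG = 6.62 × 0.05139 = 0.3402 µA.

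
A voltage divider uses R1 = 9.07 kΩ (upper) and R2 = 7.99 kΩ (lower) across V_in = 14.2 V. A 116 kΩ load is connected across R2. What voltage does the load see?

The load sits in parallel with R2, giving an effective lower resistance R2' = R2·R_L/(R2+R_L) = 7.475 kΩ.
Voltage divider with the loaded lower leg: V_out = 14.2 × 7.475/(9.07 + 7.475) = 14.2 × 0.4518 = 6.416 V.
(Unloaded it would be 6.65 V; the load pulls it down.)

V_out ≈ 6.42 V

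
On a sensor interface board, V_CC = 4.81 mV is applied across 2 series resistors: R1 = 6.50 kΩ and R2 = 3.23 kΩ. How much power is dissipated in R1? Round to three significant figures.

The common current is I = 4.81/9.730 = 0.4943 µA.
P = I²R = 0.2444 × 6.50 = 1.588 nW.

P ≈ 1.59 nW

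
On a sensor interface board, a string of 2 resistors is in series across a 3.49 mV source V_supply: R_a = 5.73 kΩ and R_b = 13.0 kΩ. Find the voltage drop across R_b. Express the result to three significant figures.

V ≈ 2.42 mV

Total series resistance ΣR = 5.73 + 13.0 = 18.73 kΩ.
V = V_supply · R/ΣR = 3.49 × 0.6941 = 2.422 mV.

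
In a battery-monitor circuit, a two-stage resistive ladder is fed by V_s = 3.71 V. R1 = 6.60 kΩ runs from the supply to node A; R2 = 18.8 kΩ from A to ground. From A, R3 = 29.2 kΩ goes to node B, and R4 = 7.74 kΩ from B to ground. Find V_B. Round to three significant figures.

Looking into the second stage from A: R3 + R4 = 36.94 kΩ appears in parallel with R2.
Effective lower resistance at A: R2 ‖ 36.94 = 12.46 kΩ.
First divider: V_A = V_s · 12.46/(6.60 + 12.46) = 2.425 V.
Stage 2 is unloaded, so V_B = V_A · R4/(R3+R4) = 2.425 × 7.74/36.94 = 0.5082 V.

V_B ≈ 0.508 V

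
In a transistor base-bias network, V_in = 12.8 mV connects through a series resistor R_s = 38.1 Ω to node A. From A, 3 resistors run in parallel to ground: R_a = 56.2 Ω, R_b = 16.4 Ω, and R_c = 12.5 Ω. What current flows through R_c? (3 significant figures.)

I ≈ 0.145 mA

Parallel bank: R_p = 1/(1/56.2 + 1/16.4 + 1/12.5) = 6.298 Ω.
V_A by voltage divider: V_A = 12.8 × 6.298/(38.1 + 6.298) = 1.816 mV.
I(R_c) = V_A / R_c = 1.816/12.5 = 0.1453 mA.
(Check via current divider: I_total = 0.2883 mA; share G_k/ΣG = 0.5039 → same result.)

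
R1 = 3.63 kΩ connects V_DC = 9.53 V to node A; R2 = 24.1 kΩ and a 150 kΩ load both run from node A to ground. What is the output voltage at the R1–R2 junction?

V_out ≈ 8.11 V

The load sits in parallel with R2, giving an effective lower resistance R2' = R2·R_L/(R2+R_L) = 20.76 kΩ.
Voltage divider with the loaded lower leg: V_out = 9.53 × 20.76/(3.63 + 20.76) = 9.53 × 0.8512 = 8.112 V.
(Unloaded it would be 8.28 V; the load pulls it down.)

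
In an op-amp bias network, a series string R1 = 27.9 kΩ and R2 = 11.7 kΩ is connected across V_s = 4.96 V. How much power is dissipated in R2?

P ≈ 0.184 mW

ΣR = 39.60 kΩ → I = 4.96/39.60 = 0.1253 mA.
V(R2) = I·R = 1.465 V; P = V·I = 1.465 × 0.1253 = 0.1836 mW.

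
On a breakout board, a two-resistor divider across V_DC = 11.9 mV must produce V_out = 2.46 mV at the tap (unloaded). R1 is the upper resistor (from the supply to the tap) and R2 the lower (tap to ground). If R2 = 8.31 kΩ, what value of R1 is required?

Required fraction k = V_out/V_DC = 0.2067.
Rearranging, R1 = R2·(1−k)/k = 8.31 × 3.837 = 31.89 kΩ.

R1 ≈ 31.9 kΩ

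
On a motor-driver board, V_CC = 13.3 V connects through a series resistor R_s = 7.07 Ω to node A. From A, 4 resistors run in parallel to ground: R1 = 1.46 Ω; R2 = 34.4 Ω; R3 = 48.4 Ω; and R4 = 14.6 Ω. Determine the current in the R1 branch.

I ≈ 1.36 A

Parallel bank: R_p = 1/(1/1.46 + 1/34.4 + 1/48.4 + 1/14.6) = 1.245 Ω.
V_A by voltage divider: V_A = 13.3 × 1.245/(7.07 + 1.245) = 1.992 V.
Branch current I = V_A/R1 = 1.992/1.46 = 1.364 A.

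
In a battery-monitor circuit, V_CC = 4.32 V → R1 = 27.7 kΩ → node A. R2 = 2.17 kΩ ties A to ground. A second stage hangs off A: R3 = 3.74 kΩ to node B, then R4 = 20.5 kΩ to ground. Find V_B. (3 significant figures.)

Looking into the second stage from A: R3 + R4 = 24.24 kΩ appears in parallel with R2.
R2 ‖ (R3+R4) = 1.992 kΩ.
V_A = 4.32 × 1.992/(27.7 + 1.992) = 0.2898 V.
Stage 2 is unloaded, so V_B = V_A · R4/(R3+R4) = 0.2898 × 20.5/24.24 = 0.2451 V.

V_B ≈ 0.245 V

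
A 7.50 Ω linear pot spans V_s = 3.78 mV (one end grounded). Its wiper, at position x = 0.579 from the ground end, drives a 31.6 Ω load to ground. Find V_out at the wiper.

V_out ≈ 2.07 mV

Lower segment x·R_p = 4.342 Ω; upper segment (1−x)·R_p = 3.158 Ω.
Lower segment in parallel with the load: 4.342 ‖ 31.6 = 3.818 Ω.
Then V_out = V_s · 3.818/(3.158 + 3.818) = 2.069 mV.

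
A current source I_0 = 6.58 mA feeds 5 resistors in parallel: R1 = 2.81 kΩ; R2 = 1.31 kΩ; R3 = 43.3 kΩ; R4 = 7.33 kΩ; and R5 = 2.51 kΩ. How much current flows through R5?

I ≈ 1.56 mA

Total conductance ΣG = 1/2.81 + 1/1.31 + 1/43.3 + 1/7.33 + 1/2.51 = 1.677 (units of 1/kΩ).
By the current-divider rule, I = I_0 · G_k/ΣG = 6.58 × 0.2375 = 1.563 mA.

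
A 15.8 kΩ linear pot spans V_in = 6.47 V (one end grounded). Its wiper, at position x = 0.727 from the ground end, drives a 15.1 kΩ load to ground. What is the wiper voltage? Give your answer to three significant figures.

V_out ≈ 3.89 V

The pot divides into 4.313 kΩ above the wiper and 11.49 kΩ below.
Lower segment in parallel with the load: 11.49 ‖ 15.1 = 6.524 kΩ.
Then V_out = V_in · 6.524/(4.313 + 6.524) = 3.895 V.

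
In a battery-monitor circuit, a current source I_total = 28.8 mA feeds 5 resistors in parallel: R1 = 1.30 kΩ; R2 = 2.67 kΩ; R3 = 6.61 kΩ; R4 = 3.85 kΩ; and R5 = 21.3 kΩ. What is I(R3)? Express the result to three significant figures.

I ≈ 2.72 mA

Conductances: ΣG = 1/1.30 + 1/2.67 + 1/6.61 + 1/3.85 + 1/21.3 = 1.602 (1/kΩ).
R3 takes the fraction G_k/ΣG = 0.1513/1.602 = 0.09445, so I = 28.8 × 0.09445 = 2.720 mA.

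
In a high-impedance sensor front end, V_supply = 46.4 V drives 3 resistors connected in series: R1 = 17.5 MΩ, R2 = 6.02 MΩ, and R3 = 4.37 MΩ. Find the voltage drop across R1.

V ≈ 29.1 V

Series total: ΣR = 17.5 + 6.02 + 4.37 = 27.89 MΩ.
Voltage divider: V = V_supply · (17.50 / 27.89) = 46.4 × 0.6275 = 29.11 V.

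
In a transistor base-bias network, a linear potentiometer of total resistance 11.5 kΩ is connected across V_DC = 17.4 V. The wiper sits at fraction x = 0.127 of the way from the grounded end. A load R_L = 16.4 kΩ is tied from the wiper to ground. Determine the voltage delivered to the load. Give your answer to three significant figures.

V_out ≈ 2.05 V

Lower segment x·R_p = 1.461 kΩ; upper segment (1−x)·R_p = 10.04 kΩ.
Lower segment in parallel with the load: 1.461 ‖ 16.4 = 1.341 kΩ.
V_out = 17.4 × 1.341/(10.04 + 1.341) = 2.050 V.
(Unloaded: V_out = x·V_DC = 2.21 V.)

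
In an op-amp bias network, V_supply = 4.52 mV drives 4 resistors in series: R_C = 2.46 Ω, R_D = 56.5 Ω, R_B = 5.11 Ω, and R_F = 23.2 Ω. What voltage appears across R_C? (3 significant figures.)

V ≈ 0.127 mV

ΣR = 2.46 + 56.5 + 5.11 + 23.2 = 87.27 Ω.
By the voltage-divider rule, V = 4.52 × 2.460/87.27 = 0.1274 mV.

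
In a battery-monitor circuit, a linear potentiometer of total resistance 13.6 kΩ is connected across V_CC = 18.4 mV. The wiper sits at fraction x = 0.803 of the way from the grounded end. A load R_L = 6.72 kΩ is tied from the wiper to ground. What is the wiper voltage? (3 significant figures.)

V_out ≈ 11.2 mV

Split the track: R_lower = x·R_p = 10.92 kΩ, R_upper = (1−x)·R_p = 2.679 kΩ.
(x·R_p) ‖ R_L = 4.160 kΩ.
Loaded-divider output: V_out = 18.4 × 0.6083 = 11.19 mV.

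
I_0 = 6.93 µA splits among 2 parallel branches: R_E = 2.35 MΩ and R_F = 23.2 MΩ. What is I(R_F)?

For two parallel branches, I_k = I_0 · (other R)/(sum of R).
So I = 6.93 × 2.35/25.55 = 0.6374 µA.

I ≈ 0.637 µA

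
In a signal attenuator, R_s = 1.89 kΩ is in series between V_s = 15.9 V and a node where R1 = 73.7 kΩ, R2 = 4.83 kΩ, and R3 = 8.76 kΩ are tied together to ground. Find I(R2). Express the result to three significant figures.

Combine the parallel branches: R_p = (1/73.7 + 1/4.83 + 1/8.76)⁻¹ = 2.987 kΩ.
Node voltage V_A = V_s · R_p/(R_s + R_p) = 15.9 × 0.6125 = 9.738 V.
Branch current I = V_A/R2 = 9.738/4.83 = 2.016 mA.
(Check via current divider: I_total = 3.260 mA; share G_k/ΣG = 0.6185 → same result.)

I ≈ 2.02 mA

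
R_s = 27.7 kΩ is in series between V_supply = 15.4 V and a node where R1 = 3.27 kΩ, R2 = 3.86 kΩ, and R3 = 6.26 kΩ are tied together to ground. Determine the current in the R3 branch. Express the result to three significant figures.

I ≈ 0.117 mA

Equivalent of the parallel group: R_p = 1.380 kΩ.
V_A by voltage divider: V_A = 15.4 × 1.380/(27.7 + 1.380) = 0.7308 V.
Branch current I = V_A/R3 = 0.7308/6.26 = 0.1167 mA.
(Equivalently: I_total = 0.5296 mA, then current-divider fraction G_k/ΣG = 0.2205.)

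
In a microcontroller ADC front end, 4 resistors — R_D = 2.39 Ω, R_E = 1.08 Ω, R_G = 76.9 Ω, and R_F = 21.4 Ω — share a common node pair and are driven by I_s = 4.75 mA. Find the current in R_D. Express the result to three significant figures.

I ≈ 1.42 mA

ΣG = 1/2.39 + 1/1.08 + 1/76.9 + 1/21.4 = 1.404.
Current divider: I(R_D) = I_s · G_k/ΣG = 4.75 × (0.4184/1.404) = 4.75 × 0.2980 = 1.415 mA.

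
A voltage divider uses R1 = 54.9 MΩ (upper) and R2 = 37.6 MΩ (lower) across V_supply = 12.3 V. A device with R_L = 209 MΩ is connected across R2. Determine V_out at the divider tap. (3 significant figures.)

R2 ‖ R_L = (37.6 × 209)/(37.6 + 209) = 31.87 MΩ.
Voltage divider with the loaded lower leg: V_out = 12.3 × 31.87/(54.9 + 31.87) = 12.3 × 0.3673 = 4.517 V.

V_out ≈ 4.52 V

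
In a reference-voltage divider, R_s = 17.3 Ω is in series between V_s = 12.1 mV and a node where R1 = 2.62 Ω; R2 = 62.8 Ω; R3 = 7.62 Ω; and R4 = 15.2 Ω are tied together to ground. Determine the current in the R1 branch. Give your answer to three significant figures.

Combine the parallel branches: R_p = (1/2.62 + 1/62.8 + 1/7.62 + 1/15.2)⁻¹ = 1.682 Ω.
V_A = 12.1 × 1.682/18.98 = 1.072 mV.
Branch current I = V_A/R1 = 1.072/2.62 = 0.4092 mA.

I ≈ 0.409 mA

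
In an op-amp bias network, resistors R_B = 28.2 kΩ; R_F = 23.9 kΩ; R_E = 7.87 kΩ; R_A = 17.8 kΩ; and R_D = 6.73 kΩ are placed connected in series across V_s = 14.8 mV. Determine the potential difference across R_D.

Series total: ΣR = 28.2 + 23.9 + 7.87 + 17.8 + 6.73 = 84.50 kΩ.
By the voltage-divider rule, V = 14.8 × 6.730/84.50 = 1.179 mV.

V ≈ 1.18 mV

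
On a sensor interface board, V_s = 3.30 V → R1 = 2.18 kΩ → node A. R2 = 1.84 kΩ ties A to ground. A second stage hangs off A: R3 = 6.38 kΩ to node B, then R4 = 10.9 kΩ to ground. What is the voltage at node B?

V_B ≈ 0.901 V

Node A sees R2 in parallel with the series input of stage 2, R3 + R4 = 17.28 kΩ.
Effective lower resistance at A: R2 ‖ 17.28 = 1.663 kΩ.
So V_A = 3.30 × 0.4327 = 1.428 V.
Then the unloaded second divider: V_B = V_A × R4/(R3+R4) = 1.428 × 0.6308 = 0.9008 V.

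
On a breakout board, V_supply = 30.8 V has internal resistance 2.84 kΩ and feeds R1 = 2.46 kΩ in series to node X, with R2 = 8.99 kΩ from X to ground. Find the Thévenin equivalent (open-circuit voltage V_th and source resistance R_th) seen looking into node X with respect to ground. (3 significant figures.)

R1' = 2.84 + 2.46 = 5.300 kΩ (source resistance + R1).
With X open, the divider is unloaded: V_th = 30.8 × 8.99/14.29 = 19.38 V.
With V_supply suppressed (replaced by a short), R_th = R1' ‖ R2 = (5.300 × 8.99)/(5.300 + 8.99) = 3.334 kΩ.

V_th ≈ 19.4 V, R_th ≈ 3.33 kΩ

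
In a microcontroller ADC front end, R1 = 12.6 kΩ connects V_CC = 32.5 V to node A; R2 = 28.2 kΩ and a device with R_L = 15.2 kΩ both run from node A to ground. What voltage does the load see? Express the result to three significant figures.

V_out ≈ 14.3 V

R2 ‖ R_L = (28.2 × 15.2)/(28.2 + 15.2) = 9.876 kΩ.
Voltage divider with the loaded lower leg: V_out = 32.5 × 9.876/(12.6 + 9.876) = 32.5 × 0.4394 = 14.28 V.
(Unloaded it would be 22.5 V; the load pulls it down.)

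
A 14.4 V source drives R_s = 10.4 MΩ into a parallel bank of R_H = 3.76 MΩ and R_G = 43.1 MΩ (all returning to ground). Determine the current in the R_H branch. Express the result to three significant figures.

Combine the parallel branches: R_p = (1/3.76 + 1/43.1)⁻¹ = 3.458 MΩ.
V_A = 14.4 × 3.458/13.86 = 3.593 V.
I(R_H) = V_A / R_H = 3.593/3.76 = 0.9557 µA.

I ≈ 0.956 µA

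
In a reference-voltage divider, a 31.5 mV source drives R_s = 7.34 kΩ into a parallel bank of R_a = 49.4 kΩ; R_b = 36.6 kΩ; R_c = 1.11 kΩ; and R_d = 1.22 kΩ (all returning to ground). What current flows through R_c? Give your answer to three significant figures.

Parallel bank: R_p = 1/(1/49.4 + 1/36.6 + 1/1.11 + 1/1.22) = 0.5656 kΩ.
V_A = 31.5 × 0.5656/7.906 = 2.254 mV.
I(R_c) = V_A / R_c = 2.254/1.11 = 2.030 µA.
(Equivalently: I_total = 3.985 µA, then current-divider fraction G_k/ΣG = 0.5095.)

I ≈ 2.03 µA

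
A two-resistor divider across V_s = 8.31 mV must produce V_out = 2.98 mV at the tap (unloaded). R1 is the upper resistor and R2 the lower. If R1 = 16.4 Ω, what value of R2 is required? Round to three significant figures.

R2 ≈ 9.17 Ω

Required fraction k = V_out/V_s = 0.3586.
R2 = R1 · 0.3586/(1 − 0.3586) = 9.169 Ω.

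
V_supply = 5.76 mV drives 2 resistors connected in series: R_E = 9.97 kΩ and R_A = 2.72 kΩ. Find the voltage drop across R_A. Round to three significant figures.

V ≈ 1.23 mV

ΣR = 9.97 + 2.72 = 12.69 kΩ.
Voltage divider: V = V_supply · (2.720 / 12.69) = 5.76 × 0.2143 = 1.235 mV.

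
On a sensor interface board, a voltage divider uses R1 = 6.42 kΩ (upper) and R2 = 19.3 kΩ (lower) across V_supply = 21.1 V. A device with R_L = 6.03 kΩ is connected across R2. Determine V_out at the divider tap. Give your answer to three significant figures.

V_out ≈ 8.80 V

First combine the lower leg with the load: R2 ‖ R_L = 4.595 kΩ.
Now apply the divider: V_out = 21.1 × 0.4171 = 8.801 V.
(Unloaded it would be 15.8 V; the load pulls it down.)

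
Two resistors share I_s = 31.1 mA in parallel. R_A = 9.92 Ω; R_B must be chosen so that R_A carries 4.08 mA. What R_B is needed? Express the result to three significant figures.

R_B ≈ 1.50 Ω

The fraction through R_A equals R_B/(R_A+R_B).
With f = 0.1312, R_B = R_A · f/(1−f) = 9.92 × 0.1510 = 1.498 Ω.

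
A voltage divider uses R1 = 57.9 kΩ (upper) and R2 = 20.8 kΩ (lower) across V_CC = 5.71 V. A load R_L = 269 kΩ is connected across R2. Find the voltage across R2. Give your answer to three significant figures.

R2 ‖ R_L = (20.8 × 269)/(20.8 + 269) = 19.31 kΩ.
Voltage divider with the loaded lower leg: V_out = 5.71 × 19.31/(57.9 + 19.31) = 5.71 × 0.2501 = 1.428 V.

V_out ≈ 1.43 V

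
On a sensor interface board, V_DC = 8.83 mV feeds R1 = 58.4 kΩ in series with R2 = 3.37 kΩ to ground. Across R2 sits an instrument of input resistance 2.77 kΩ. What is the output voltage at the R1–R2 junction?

The load sits in parallel with R2, giving an effective lower resistance R2' = R2·R_L/(R2+R_L) = 1.520 kΩ.
Now apply the divider: V_out = 8.83 × 0.02537 = 0.2240 mV.
(Unloaded it would be 0.482 mV; the load pulls it down.)

V_out ≈ 0.224 mV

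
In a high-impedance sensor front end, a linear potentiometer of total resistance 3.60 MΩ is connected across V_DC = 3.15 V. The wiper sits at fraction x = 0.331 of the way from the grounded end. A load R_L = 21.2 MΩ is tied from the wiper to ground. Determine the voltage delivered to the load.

V_out ≈ 1.00 V

Lower segment x·R_p = 1.192 MΩ; upper segment (1−x)·R_p = 2.408 MΩ.
R_L loads the lower segment: effective lower R = 1.128 MΩ.
Then V_out = V_DC · 1.128/(2.408 + 1.128) = 1.005 V.
(Unloaded: V_out = x·V_DC = 1.04 V.)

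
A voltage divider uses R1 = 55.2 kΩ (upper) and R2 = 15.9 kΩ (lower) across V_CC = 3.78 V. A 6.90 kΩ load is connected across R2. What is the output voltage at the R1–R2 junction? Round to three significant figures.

V_out ≈ 0.303 V

The load sits in parallel with R2, giving an effective lower resistance R2' = R2·R_L/(R2+R_L) = 4.812 kΩ.
Voltage divider with the loaded lower leg: V_out = 3.78 × 4.812/(55.2 + 4.812) = 3.78 × 0.08018 = 0.3031 V.
(Unloaded it would be 0.845 V; the load pulls it down.)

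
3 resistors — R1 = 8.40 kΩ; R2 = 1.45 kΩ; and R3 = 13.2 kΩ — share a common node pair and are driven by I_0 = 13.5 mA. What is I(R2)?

ΣG = 1/8.40 + 1/1.45 + 1/13.2 = 0.8845.
By the current-divider rule, I = I_0 · G_k/ΣG = 13.5 × 0.7797 = 10.53 mA.

I ≈ 10.5 mA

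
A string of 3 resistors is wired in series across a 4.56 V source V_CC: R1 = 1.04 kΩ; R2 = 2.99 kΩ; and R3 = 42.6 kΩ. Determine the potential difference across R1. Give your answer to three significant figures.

Total series resistance ΣR = 1.04 + 2.99 + 42.6 = 46.63 kΩ.
Voltage divider: V = V_CC · (1.040 / 46.63) = 4.56 × 0.02230 = 0.1017 V.

V ≈ 0.102 V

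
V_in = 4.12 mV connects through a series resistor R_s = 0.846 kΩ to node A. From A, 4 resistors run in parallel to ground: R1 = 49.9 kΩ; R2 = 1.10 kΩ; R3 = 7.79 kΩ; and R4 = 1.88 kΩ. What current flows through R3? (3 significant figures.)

Equivalent of the parallel group: R_p = 0.6292 kΩ.
V_A = 4.12 × 0.6292/1.475 = 1.757 mV.
Branch current I = V_A/R3 = 1.757/7.79 = 0.2256 µA.

I ≈ 0.226 µA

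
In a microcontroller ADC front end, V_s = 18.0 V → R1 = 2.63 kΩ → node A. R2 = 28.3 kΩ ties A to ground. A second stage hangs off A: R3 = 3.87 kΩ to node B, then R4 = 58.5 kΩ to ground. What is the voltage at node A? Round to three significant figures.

V_A ≈ 15.9 V

The second stage (R3 + R4 = 62.37 kΩ) loads node A in parallel with R2.
R2 ‖ (R3+R4) = 19.47 kΩ.
First divider: V_A = V_s · 19.47/(2.63 + 19.47) = 15.86 V.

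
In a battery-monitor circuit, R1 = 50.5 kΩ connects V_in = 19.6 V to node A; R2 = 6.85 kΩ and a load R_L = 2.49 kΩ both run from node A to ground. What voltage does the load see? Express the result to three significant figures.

First combine the lower leg with the load: R2 ‖ R_L = 1.826 kΩ.
Then V_out = V_in · R2'/(R1 + R2') = 19.6 × 1.826/52.33 = 0.6840 V.
(Unloaded it would be 2.34 V; the load pulls it down.)

V_out ≈ 0.684 V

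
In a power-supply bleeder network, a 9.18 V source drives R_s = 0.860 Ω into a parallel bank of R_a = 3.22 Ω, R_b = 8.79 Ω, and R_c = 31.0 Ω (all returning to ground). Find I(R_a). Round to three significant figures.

Parallel bank: R_p = 1/(1/3.22 + 1/8.79 + 1/31.0) = 2.190 Ω.
V_A = 9.18 × 2.190/3.050 = 6.592 V.
I(R_a) = V_A / R_a = 6.592/3.22 = 2.047 A.
(Check via current divider: I_total = 3.010 A; share G_k/ΣG = 0.6802 → same result.)

I ≈ 2.05 A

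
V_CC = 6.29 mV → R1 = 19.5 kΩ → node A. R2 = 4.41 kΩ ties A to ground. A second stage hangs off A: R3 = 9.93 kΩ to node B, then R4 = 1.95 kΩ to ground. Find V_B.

Node A sees R2 in parallel with the series input of stage 2, R3 + R4 = 11.88 kΩ.
R2 ‖ (R3+R4) = 3.216 kΩ.
V_A = 6.29 × 3.216/(19.5 + 3.216) = 0.8905 mV.
V_B = V_A × 0.1641 = 0.1462 mV.

V_B ≈ 0.146 mV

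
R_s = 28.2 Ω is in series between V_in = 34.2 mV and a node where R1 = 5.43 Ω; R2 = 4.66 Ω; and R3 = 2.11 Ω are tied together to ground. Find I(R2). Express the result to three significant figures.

Equivalent of the parallel group: R_p = 1.146 Ω.
Node voltage V_A = V_in · R_p/(R_s + R_p) = 34.2 × 0.03905 = 1.335 mV.
I(R2) = V_A / R2 = 1.335/4.66 = 0.2866 mA.
(Check via current divider: I_total = 1.165 mA; share G_k/ΣG = 0.2459 → same result.)

I ≈ 0.287 mA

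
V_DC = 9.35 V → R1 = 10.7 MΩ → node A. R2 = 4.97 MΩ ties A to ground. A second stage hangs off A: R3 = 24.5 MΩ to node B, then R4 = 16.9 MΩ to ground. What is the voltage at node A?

The second stage (R3 + R4 = 41.40 MΩ) loads node A in parallel with R2.
R2 ‖ (R3+R4) = 4.437 MΩ.
So V_A = 9.35 × 0.2931 = 2.741 V.

V_A ≈ 2.74 V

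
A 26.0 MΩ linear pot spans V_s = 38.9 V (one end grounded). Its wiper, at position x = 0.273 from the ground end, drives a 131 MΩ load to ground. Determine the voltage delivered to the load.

V_out ≈ 10.2 V

Lower segment x·R_p = 7.098 MΩ; upper segment (1−x)·R_p = 18.90 MΩ.
R_L loads the lower segment: effective lower R = 6.733 MΩ.
V_out = 38.9 × 6.733/(18.90 + 6.733) = 10.22 V.
(Unloaded: V_out = x·V_s = 10.6 V.)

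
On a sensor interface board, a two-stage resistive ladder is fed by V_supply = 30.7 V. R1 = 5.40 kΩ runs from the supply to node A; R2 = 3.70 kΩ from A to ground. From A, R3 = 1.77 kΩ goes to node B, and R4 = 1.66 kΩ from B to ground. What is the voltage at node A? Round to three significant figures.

Looking into the second stage from A: R3 + R4 = 3.430 kΩ appears in parallel with R2.
Effective lower resistance at A: R2 ‖ 3.430 = 1.780 kΩ.
First divider: V_A = V_supply · 1.780/(5.40 + 1.780) = 7.611 V.

V_A ≈ 7.61 V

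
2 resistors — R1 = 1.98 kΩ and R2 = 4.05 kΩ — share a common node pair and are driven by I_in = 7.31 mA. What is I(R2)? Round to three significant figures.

I ≈ 2.40 mA

For two parallel branches, I_k = I_in · (other R)/(sum of R).
So I = 7.31 × 1.98/6.030 = 2.400 mA.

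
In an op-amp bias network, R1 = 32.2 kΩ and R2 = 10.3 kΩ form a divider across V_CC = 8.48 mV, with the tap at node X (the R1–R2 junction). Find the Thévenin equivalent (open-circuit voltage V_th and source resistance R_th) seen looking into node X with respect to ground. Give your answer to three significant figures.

V_th is the unloaded tap voltage: V_CC · R2/(R1+R2) = 8.48 × 0.2424 = 2.055 mV.
With V_CC suppressed (replaced by a short), R_th = R1 ‖ R2 = (32.20 × 10.3)/(32.20 + 10.3) = 7.804 kΩ.

V_th ≈ 2.06 mV, R_th ≈ 7.80 kΩ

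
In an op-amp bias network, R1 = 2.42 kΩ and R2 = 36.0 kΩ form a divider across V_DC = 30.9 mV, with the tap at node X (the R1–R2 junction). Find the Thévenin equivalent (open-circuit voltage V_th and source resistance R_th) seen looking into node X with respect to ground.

With X open, the divider is unloaded: V_th = 30.9 × 36.0/38.42 = 28.95 mV.
Zeroing V_DC shorts the top of R1 to ground, so R_th = R1 ‖ R2 = 2.268 kΩ.

V_th ≈ 29.0 mV, R_th ≈ 2.27 kΩ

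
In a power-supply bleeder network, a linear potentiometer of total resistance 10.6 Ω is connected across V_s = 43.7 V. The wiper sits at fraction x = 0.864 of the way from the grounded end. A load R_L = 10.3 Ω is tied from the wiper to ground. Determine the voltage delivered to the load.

V_out ≈ 33.7 V

Lower segment x·R_p = 9.158 Ω; upper segment (1−x)·R_p = 1.442 Ω.
(x·R_p) ‖ R_L = 4.848 Ω.
V_out = 43.7 × 4.848/(1.442 + 4.848) = 33.68 V.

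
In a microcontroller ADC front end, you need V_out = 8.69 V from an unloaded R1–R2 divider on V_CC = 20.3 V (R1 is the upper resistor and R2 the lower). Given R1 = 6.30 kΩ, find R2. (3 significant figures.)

The divider ratio is R2/(R1+R2) = 8.69/20.3 = 0.4281.
R2 = R1 · 0.4281/(1 − 0.4281) = 4.716 kΩ.

R2 ≈ 4.72 kΩ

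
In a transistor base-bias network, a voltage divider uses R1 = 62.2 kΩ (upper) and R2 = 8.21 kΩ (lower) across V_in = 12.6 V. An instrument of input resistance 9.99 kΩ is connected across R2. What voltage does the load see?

The load sits in parallel with R2, giving an effective lower resistance R2' = R2·R_L/(R2+R_L) = 4.506 kΩ.
Voltage divider with the loaded lower leg: V_out = 12.6 × 4.506/(62.2 + 4.506) = 12.6 × 0.06756 = 0.8512 V.

V_out ≈ 0.851 V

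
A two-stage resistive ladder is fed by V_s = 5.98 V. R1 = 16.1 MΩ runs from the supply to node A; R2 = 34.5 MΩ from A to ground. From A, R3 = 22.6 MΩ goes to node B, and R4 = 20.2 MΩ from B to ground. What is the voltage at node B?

Node A sees R2 in parallel with the series input of stage 2, R3 + R4 = 42.80 MΩ.
R2 ‖ (R3+R4) = 19.10 MΩ.
First divider: V_A = V_s · 19.10/(16.1 + 19.10) = 3.245 V.
Then the unloaded second divider: V_B = V_A × R4/(R3+R4) = 3.245 × 0.4720 = 1.532 V.

V_B ≈ 1.53 V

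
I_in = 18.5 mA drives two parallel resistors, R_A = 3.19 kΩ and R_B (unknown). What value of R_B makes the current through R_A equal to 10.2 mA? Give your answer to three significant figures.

In a two-way split, I_A/I_in = R_B/(R_A + R_B).
10.2/18.5 = R_B/(R_A + R_B) → R_B = R_A · (0.5514)/(1 − 0.5514) = 3.19 × 1.229 = 3.920 kΩ.

R_B ≈ 3.92 kΩ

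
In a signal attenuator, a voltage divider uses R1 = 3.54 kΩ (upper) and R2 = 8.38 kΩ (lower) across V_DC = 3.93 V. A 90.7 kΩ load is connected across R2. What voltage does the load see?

V_out ≈ 2.69 V

First combine the lower leg with the load: R2 ‖ R_L = 7.671 kΩ.
Now apply the divider: V_out = 3.93 × 0.6842 = 2.689 V.
(Unloaded it would be 2.76 V; the load pulls it down.)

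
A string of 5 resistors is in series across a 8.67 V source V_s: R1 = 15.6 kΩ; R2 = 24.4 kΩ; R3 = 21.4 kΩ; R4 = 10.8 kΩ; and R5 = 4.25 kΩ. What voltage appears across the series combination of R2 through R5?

V ≈ 6.90 V

ΣR = 15.6 + 24.4 + 21.4 + 10.8 + 4.25 = 76.45 kΩ.
R_{R2..R5} = 24.4 + 21.4 + 10.8 + 4.25 = 60.85 kΩ.
Voltage divider: V = V_s · (60.85 / 76.45) = 8.67 × 0.7959 = 6.901 V.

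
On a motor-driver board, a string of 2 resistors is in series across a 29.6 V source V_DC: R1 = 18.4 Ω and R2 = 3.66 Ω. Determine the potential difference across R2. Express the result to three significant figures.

ΣR = 18.4 + 3.66 = 22.06 Ω.
V = V_DC · R/ΣR = 29.6 × 0.1659 = 4.911 V.

V ≈ 4.91 V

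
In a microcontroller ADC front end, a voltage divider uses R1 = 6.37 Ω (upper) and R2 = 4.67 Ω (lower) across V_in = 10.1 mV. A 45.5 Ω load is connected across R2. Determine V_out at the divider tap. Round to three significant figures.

V_out ≈ 4.03 mV

First combine the lower leg with the load: R2 ‖ R_L = 4.235 Ω.
Then V_out = V_in · R2'/(R1 + R2') = 10.1 × 4.235/10.61 = 4.034 mV.
(Unloaded it would be 4.27 mV; the load pulls it down.)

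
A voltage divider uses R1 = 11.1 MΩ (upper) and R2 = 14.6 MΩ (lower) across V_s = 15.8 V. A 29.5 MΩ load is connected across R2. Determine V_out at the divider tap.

V_out ≈ 7.40 V

The load sits in parallel with R2, giving an effective lower resistance R2' = R2·R_L/(R2+R_L) = 9.766 MΩ.
Now apply the divider: V_out = 15.8 × 0.4680 = 7.395 V.
(Unloaded it would be 8.98 V; the load pulls it down.)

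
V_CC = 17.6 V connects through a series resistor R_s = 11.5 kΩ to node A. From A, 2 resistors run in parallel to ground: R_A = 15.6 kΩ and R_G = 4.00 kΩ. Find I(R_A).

Combine the parallel branches: R_p = (1/15.6 + 1/4.00)⁻¹ = 3.184 kΩ.
Node voltage V_A = V_CC · R_p/(R_s + R_p) = 17.6 × 0.2168 = 3.816 V.
Branch current I = V_A/R_A = 3.816/15.6 = 0.2446 mA.
(Check via current divider: I_total = 1.199 mA; share G_k/ΣG = 0.2041 → same result.)

I ≈ 0.245 mA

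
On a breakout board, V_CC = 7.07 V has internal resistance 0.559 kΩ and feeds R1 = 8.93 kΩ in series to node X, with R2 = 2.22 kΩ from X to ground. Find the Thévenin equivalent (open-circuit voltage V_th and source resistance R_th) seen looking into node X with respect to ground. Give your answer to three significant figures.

V_th ≈ 1.34 V, R_th ≈ 1.80 kΩ

R1' = 0.559 + 8.93 = 9.489 kΩ (source resistance + R1).
Open-circuit (no load on X): V_th = V_CC · R2/(R1' + R2) = 7.07 × 2.22/(9.489 + 2.22) = 1.340 V.
Looking into X with the source shorted: R_th = R1'·R2/(R1'+R2) = 9.489 × 2.22/11.71 = 1.799 kΩ.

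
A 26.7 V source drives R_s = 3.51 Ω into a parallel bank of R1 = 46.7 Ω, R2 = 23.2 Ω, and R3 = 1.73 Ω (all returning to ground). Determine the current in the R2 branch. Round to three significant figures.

I ≈ 0.354 A

Parallel bank: R_p = 1/(1/46.7 + 1/23.2 + 1/1.73) = 1.556 Ω.
Node voltage V_A = V_supply · R_p/(R_s + R_p) = 26.7 × 0.3072 = 8.202 V.
Branch current I = V_A/R2 = 8.202/23.2 = 0.3535 A.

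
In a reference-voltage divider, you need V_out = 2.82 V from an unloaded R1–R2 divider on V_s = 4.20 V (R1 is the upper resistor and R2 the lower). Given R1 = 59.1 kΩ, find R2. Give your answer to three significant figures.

R2 ≈ 121 kΩ

V_out/V_s = R2/(R1+R2) = 0.6714.
So R2 = R1 · V_out/(V_s − V_out) = 59.1 × 2.82/(4.20 − 2.82) = 59.1 × 2.043 = 120.8 kΩ.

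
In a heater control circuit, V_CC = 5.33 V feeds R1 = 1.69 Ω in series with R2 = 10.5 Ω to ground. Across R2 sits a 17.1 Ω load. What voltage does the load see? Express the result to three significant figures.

R2 ‖ R_L = (10.5 × 17.1)/(10.5 + 17.1) = 6.505 Ω.
Then V_out = V_CC · R2'/(R1 + R2') = 5.33 × 6.505/8.195 = 4.231 V.

V_out ≈ 4.23 V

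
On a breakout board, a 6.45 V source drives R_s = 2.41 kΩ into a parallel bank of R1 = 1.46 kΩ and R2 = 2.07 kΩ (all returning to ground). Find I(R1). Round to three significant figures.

Parallel bank: R_p = 1/(1/1.46 + 1/2.07) = 0.8561 kΩ.
V_A = 6.45 × 0.8561/3.266 = 1.691 V.
Branch current I = V_A/R1 = 1.691/1.46 = 1.158 mA.

I ≈ 1.16 mA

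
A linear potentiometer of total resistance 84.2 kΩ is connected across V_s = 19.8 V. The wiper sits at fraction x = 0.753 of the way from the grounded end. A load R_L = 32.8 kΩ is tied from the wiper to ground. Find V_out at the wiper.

The pot divides into 20.80 kΩ above the wiper and 63.40 kΩ below.
Lower segment in parallel with the load: 63.40 ‖ 32.8 = 21.62 kΩ.
Then V_out = V_s · 21.62/(20.80 + 21.62) = 10.09 V.

V_out ≈ 10.1 V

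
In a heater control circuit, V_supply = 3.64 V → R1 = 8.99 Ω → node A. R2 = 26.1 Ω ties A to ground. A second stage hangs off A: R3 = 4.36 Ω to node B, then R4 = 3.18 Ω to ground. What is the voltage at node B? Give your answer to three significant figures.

V_B ≈ 0.605 V

The second stage (R3 + R4 = 7.540 Ω) loads node A in parallel with R2.
R2 ‖ (R3+R4) = 5.850 Ω.
So V_A = 3.64 × 0.3942 = 1.435 V.
Then the unloaded second divider: V_B = V_A × R4/(R3+R4) = 1.435 × 0.4218 = 0.6052 V.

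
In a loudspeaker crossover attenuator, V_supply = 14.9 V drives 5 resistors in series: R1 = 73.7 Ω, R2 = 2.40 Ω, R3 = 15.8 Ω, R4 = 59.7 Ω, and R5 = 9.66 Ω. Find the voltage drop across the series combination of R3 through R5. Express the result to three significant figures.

Series total: ΣR = 73.7 + 2.40 + 15.8 + 59.7 + 9.66 = 161.3 Ω.
R_{R3..R5} = 15.8 + 59.7 + 9.66 = 85.16 Ω.
Voltage divider: V = V_supply · (85.16 / 161.3) = 14.9 × 0.5281 = 7.869 V.

V ≈ 7.87 V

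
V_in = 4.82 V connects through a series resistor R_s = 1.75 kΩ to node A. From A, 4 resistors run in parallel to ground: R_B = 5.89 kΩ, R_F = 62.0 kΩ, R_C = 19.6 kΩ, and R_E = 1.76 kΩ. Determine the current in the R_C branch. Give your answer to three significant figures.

I ≈ 0.102 mA

Parallel bank: R_p = 1/(1/5.89 + 1/62.0 + 1/19.6 + 1/1.76) = 1.242 kΩ.
V_A = 4.82 × 1.242/2.992 = 2.001 V.
I(R_C) = V_A / R_C = 2.001/19.6 = 0.1021 mA.
(Equivalently: I_total = 1.611 mA, then current-divider fraction G_k/ΣG = 0.06337.)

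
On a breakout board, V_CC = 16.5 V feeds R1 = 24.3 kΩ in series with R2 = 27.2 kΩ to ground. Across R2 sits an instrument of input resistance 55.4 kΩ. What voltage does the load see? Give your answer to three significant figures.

V_out ≈ 7.08 V

R2 ‖ R_L = (27.2 × 55.4)/(27.2 + 55.4) = 18.24 kΩ.
Voltage divider with the loaded lower leg: V_out = 16.5 × 18.24/(24.3 + 18.24) = 16.5 × 0.4288 = 7.075 V.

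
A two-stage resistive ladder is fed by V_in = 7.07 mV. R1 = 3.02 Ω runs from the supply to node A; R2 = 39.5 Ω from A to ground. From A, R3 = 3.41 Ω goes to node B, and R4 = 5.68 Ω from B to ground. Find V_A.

The second stage (R3 + R4 = 9.090 Ω) loads node A in parallel with R2.
R2 ‖ (R3+R4) = 7.389 Ω.
So V_A = 7.07 × 0.7099 = 5.019 mV.

V_A ≈ 5.02 mV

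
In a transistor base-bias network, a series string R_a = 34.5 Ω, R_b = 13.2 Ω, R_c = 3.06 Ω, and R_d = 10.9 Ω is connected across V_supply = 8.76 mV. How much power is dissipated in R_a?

P ≈ 0.696 µW

The common current is I = 8.76/61.66 = 0.1421 mA.
P = I²R = 0.02018 × 34.5 = 0.6963 µW.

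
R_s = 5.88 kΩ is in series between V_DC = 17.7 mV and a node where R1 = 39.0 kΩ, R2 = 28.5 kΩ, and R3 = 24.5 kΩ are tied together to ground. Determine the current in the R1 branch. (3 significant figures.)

I ≈ 0.284 µA

Parallel bank: R_p = 1/(1/39.0 + 1/28.5 + 1/24.5) = 9.848 kΩ.
V_A by voltage divider: V_A = 17.7 × 9.848/(5.88 + 9.848) = 11.08 mV.
Branch current I = V_A/R1 = 11.08/39.0 = 0.2842 µA.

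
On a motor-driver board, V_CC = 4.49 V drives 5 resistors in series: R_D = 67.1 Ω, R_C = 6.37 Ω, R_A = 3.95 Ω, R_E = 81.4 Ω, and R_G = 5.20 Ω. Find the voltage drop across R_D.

Series total: ΣR = 67.1 + 6.37 + 3.95 + 81.4 + 5.20 = 164.0 Ω.
By the voltage-divider rule, V = 4.49 × 67.10/164.0 = 1.837 V.

V ≈ 1.84 V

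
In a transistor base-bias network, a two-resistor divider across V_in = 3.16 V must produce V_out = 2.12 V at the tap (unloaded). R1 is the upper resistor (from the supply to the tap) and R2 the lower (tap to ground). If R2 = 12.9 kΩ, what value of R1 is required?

R1 ≈ 6.33 kΩ

The divider ratio is R2/(R1+R2) = 2.12/3.16 = 0.6709.
So R1 = R2 · (V_in/V_out − 1) = 12.9 × (3.16/2.12 − 1) = 12.9 × 0.4906 = 6.328 kΩ.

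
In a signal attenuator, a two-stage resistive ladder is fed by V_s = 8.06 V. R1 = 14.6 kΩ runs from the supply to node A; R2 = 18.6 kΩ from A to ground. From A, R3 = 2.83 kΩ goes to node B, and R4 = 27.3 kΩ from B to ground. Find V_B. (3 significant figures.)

Node A sees R2 in parallel with the series input of stage 2, R3 + R4 = 30.13 kΩ.
R2 ‖ (R3+R4) = 11.50 kΩ.
First divider: V_A = V_s · 11.50/(14.6 + 11.50) = 3.551 V.
V_B = V_A × 0.9061 = 3.218 V.

V_B ≈ 3.22 V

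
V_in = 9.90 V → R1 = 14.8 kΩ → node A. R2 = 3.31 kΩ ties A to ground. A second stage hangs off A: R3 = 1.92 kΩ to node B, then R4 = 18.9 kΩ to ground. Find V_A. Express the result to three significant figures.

V_A ≈ 1.60 V

Node A sees R2 in parallel with the series input of stage 2, R3 + R4 = 20.82 kΩ.
Effective lower resistance at A: R2 ‖ 20.82 = 2.856 kΩ.
First divider: V_A = V_in · 2.856/(14.8 + 2.856) = 1.601 V.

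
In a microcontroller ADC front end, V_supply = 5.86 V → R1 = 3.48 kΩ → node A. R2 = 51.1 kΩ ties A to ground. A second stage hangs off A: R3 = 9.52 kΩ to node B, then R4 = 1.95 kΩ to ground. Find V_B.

The second stage (R3 + R4 = 11.47 kΩ) loads node A in parallel with R2.
R2 ‖ (R3+R4) = 9.367 kΩ.
First divider: V_A = V_supply · 9.367/(3.48 + 9.367) = 4.273 V.
Then the unloaded second divider: V_B = V_A × R4/(R3+R4) = 4.273 × 0.1700 = 0.7264 V.

V_B ≈ 0.726 V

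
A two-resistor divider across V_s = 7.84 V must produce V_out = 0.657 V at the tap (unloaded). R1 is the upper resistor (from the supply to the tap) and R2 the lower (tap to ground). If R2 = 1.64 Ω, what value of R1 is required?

The divider ratio is R2/(R1+R2) = 0.657/7.84 = 0.08380.
So R1 = R2 · (V_s/V_out − 1) = 1.64 × (7.84/0.657 − 1) = 1.64 × 10.93 = 17.93 Ω.

R1 ≈ 17.9 Ω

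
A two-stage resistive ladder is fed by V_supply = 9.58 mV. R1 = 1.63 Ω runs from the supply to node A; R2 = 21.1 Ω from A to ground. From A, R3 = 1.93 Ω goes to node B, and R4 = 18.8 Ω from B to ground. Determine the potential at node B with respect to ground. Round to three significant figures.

V_B ≈ 7.52 mV

Node A sees R2 in parallel with the series input of stage 2, R3 + R4 = 20.73 Ω.
Effective lower resistance at A: R2 ‖ 20.73 = 10.46 Ω.
V_A = 9.58 × 10.46/(1.63 + 10.46) = 8.288 mV.
V_B = V_A × 0.9069 = 7.516 mV.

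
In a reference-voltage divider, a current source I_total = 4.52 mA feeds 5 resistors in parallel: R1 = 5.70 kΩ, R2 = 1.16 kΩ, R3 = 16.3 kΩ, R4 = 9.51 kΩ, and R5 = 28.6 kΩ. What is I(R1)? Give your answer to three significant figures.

I ≈ 0.640 mA

Total conductance ΣG = 1/5.70 + 1/1.16 + 1/16.3 + 1/9.51 + 1/28.6 = 1.239 (units of 1/kΩ).
Current divider: I(R1) = I_total · G_k/ΣG = 4.52 × (0.1754/1.239) = 4.52 × 0.1416 = 0.6400 mA.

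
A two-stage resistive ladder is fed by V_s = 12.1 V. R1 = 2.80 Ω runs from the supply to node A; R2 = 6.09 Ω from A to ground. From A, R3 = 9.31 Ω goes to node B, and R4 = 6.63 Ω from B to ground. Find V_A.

V_A ≈ 7.40 V

The second stage (R3 + R4 = 15.94 Ω) loads node A in parallel with R2.
Effective lower resistance at A: R2 ‖ 15.94 = 4.406 Ω.
V_A = 12.1 × 4.406/(2.80 + 4.406) = 7.399 V.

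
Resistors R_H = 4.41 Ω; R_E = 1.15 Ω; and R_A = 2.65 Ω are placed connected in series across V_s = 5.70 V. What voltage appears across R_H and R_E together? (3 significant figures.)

Series total: ΣR = 4.41 + 1.15 + 2.65 = 8.210 Ω.
R_{R_H..R_E} = 4.41 + 1.15 = 5.560 Ω.
By the voltage-divider rule, V = 5.70 × 5.560/8.210 = 3.860 V.

V ≈ 3.86 V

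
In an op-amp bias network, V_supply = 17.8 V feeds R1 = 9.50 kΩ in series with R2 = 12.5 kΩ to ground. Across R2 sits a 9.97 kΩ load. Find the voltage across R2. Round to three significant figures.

V_out ≈ 6.56 V

R2 ‖ R_L = (12.5 × 9.97)/(12.5 + 9.97) = 5.546 kΩ.
Then V_out = V_supply · R2'/(R1 + R2') = 17.8 × 5.546/15.05 = 6.561 V.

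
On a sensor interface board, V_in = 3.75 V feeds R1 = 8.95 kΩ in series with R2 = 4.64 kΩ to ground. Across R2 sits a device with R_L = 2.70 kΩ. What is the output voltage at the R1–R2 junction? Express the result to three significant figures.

First combine the lower leg with the load: R2 ‖ R_L = 1.707 kΩ.
Voltage divider with the loaded lower leg: V_out = 3.75 × 1.707/(8.95 + 1.707) = 3.75 × 0.1602 = 0.6006 V.
(Unloaded it would be 1.28 V; the load pulls it down.)

V_out ≈ 0.601 V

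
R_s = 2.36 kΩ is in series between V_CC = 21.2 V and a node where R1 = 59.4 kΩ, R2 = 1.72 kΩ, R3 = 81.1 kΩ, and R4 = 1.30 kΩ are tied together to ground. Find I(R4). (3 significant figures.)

Combine the parallel branches: R_p = (1/59.4 + 1/1.72 + 1/81.1 + 1/1.30)⁻¹ = 0.7247 kΩ.
V_A = 21.2 × 0.7247/3.085 = 4.981 V.
Branch current I = V_A/R4 = 4.981/1.30 = 3.831 mA.
(Check via current divider: I_total = 6.873 mA; share G_k/ΣG = 0.5575 → same result.)

I ≈ 3.83 mA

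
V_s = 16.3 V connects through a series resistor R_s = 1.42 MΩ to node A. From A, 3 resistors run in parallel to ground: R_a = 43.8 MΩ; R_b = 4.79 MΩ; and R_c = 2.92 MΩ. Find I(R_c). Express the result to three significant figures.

I ≈ 3.08 µA

Equivalent of the parallel group: R_p = 1.742 MΩ.
V_A by voltage divider: V_A = 16.3 × 1.742/(1.42 + 1.742) = 8.980 V.
Branch current I = V_A/R_c = 8.980/2.92 = 3.075 µA.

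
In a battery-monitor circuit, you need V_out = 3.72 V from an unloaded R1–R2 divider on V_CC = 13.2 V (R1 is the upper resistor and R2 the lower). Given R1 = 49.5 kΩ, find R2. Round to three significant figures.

R2 ≈ 19.4 kΩ

Required fraction k = V_out/V_CC = 0.2818.
So R2 = R1 · V_out/(V_CC − V_out) = 49.5 × 3.72/(13.2 − 3.72) = 49.5 × 0.3924 = 19.42 kΩ.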